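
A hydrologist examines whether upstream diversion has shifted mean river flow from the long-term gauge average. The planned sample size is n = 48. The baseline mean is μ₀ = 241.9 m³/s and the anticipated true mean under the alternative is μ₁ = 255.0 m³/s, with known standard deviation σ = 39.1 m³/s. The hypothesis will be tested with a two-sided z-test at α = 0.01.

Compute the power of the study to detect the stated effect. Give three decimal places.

Standardized effect: d = |μ₁ − μ₀| / σ = |255.0 − 241.9| / 39.1 = 0.3350
Noncentrality parameter: λ = d·√n = 0.3350 × √48 = 2.3212
Two-sided α = 0.01 → critical value z_{0.005} = 2.576.
Power = Φ(λ − 2.576) + Φ(−λ − 2.576) = Φ(-0.255) + Φ(-4.897) = 0.3995 + 0.0000 = 0.3995.

Power ≈ 0.400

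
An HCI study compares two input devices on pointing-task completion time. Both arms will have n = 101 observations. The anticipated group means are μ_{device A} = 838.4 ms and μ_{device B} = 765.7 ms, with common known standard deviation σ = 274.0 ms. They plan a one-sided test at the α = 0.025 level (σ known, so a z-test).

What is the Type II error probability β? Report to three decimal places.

β ≈ 0.530

Standardized effect: d = |μ_{device A} − μ_{device B}| / σ = |838.4 − 765.7| / 274.0 = 0.2653
Noncentrality parameter: δ = d·√(n/2) = 0.2653 × √(101/2) = 1.8855
Critical value for a one-sided test at α = 0.025: z_α = 1.960.
Power = P(Z > 1.960 − δ) = Φ(-0.074) = 0.4703.
Type II error: β = 1 − power = 1 − 0.4703 = 0.5297.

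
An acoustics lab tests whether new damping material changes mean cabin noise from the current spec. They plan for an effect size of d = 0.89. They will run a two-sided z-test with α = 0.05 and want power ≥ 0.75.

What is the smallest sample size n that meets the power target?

For power 0.75 need Φ(δ − z_{0.025}) = 0.75, so δ = z_{0.025} + z_{0.25} = 1.960 + 0.674 = 2.634.
(The Φ(−δ − z_{α/2}) term is vanishingly small for δ > 0 and is dropped in the standard sample-size formula.)
δ = d·√n ⇒ n = (δ/d)² = (2.634 / 0.89)² = 8.76.
Rounding up, n = 9.

n = 9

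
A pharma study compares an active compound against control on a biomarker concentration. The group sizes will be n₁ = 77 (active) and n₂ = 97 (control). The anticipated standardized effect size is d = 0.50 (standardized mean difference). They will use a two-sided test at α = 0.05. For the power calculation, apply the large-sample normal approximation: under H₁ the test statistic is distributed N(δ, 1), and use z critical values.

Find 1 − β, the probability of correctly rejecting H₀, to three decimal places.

Noncentrality parameter: δ = d / √(1/n₁ + 1/n₂) = 0.50 / √(1/77 + 1/97) = 3.2759
Critical value for a two-sided test at α = 0.05: z_{α/2} = 1.960.
Power = Φ(δ − 1.960) + Φ(−δ − 1.960) = Φ(1.316) + Φ(-5.236) = 0.9059 + 0.0000 = 0.9059.

Power ≈ 0.906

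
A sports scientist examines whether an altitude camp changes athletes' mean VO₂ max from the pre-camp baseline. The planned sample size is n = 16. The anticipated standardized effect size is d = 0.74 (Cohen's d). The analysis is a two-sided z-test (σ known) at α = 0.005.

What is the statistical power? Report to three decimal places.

Power ≈ 0.561

Noncentrality parameter: δ = d·√n = 0.74 × √16 = 2.9600
Critical value for a two-sided test at α = 0.005: z_{α/2} = 2.807.
Power = Φ(δ − 2.807) + Φ(−δ − 2.807) = Φ(0.153) + Φ(-5.767) = 0.5608 + 0.0000 = 0.5608.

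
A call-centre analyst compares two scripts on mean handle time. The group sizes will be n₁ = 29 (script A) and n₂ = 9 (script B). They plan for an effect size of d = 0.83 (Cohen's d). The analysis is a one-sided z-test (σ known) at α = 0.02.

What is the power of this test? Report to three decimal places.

Noncentrality parameter: δ = d / √(1/n₁ + 1/n₂) = 0.83 / √(1/29 + 1/9) = 2.1752
One-sided α = 0.02 → critical value z_{0.02} = 2.054.
Power = P(Z > 2.054 − δ) = Φ(0.121) = 0.5483.

Power ≈ 0.548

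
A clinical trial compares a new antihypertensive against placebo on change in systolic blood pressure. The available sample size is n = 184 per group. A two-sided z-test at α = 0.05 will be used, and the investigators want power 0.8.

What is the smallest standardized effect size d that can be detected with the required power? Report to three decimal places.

Required noncentrality: δ = z_{0.025} + z_{0.20} = 1.960 + 0.842 = 2.802.
(The second rejection-region term Φ(−δ − z_{α/2}) is negligible and dropped.)
δ = d·√(n/2) ⇒ d = δ/√(n/2) = 2.802/√(184/2) = 0.2921.

d ≈ 0.292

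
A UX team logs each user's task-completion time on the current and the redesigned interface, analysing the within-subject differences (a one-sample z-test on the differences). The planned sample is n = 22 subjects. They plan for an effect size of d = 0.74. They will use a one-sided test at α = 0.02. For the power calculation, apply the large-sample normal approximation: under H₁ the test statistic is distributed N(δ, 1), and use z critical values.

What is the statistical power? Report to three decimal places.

Power ≈ 0.922

Noncentrality parameter: δ = d·√n = 0.74 × √22 = 3.4709
One-sided α = 0.02 → critical value z_{0.02} = 2.054.
Power = P(Z > 2.054 − δ) = Φ(1.417) = 0.9218.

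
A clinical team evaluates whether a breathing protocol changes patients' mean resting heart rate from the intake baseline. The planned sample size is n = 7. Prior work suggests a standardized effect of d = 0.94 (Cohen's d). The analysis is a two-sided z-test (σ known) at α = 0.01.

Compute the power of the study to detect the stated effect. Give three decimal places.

Power ≈ 0.465

Noncentrality parameter: δ = d·√n = 0.94 × √7 = 2.4870
Two-sided α = 0.01 → critical value z_{0.005} = 2.576.
Power = Φ(δ − 2.576) + Φ(−δ − 2.576) = Φ(-0.089) + Φ(-5.063) = 0.4646 + 0.0000 = 0.4646.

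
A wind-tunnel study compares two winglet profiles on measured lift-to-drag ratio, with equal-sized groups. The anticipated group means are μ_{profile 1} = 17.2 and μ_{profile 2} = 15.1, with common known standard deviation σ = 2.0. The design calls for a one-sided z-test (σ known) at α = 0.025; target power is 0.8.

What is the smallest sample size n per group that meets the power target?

Standardized effect: d = |μ_{profile 1} − μ_{profile 2}| / σ = |17.2 − 15.1| / 2.0 = 1.0500
For power 0.8 need Φ(δ − z_{0.025}) = 0.8, so δ = z_{0.025} + z_{0.20} = 1.960 + 0.842 = 2.802.
δ = d·√(n/2) ⇒ n = 2(δ/d)² = 2 × (2.802 / 1.0500)² = 14.24.
Round up to the next whole unit.

n = 15 per group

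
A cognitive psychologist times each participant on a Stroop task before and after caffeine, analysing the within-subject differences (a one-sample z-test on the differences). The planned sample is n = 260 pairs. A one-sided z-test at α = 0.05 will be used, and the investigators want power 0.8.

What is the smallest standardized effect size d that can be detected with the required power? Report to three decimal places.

Need Φ(δ − 1.645) = 0.8, so δ = 1.645 + 0.842 = 2.486.
δ = d·√n ⇒ d = δ/√n = 2.486/√260 = 0.1542.

d ≈ 0.154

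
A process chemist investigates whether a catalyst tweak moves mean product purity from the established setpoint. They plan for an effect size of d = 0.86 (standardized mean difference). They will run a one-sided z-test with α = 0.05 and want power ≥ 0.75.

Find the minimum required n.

For power 0.75 need Φ(δ − z_{0.05}) = 0.75, so δ = z_{0.05} + z_{0.25} = 1.645 + 0.674 = 2.319.
δ = d·√n ⇒ n = (δ/d)² = (2.319 / 0.86)² = 7.27.
Round up to the next whole unit.

n = 8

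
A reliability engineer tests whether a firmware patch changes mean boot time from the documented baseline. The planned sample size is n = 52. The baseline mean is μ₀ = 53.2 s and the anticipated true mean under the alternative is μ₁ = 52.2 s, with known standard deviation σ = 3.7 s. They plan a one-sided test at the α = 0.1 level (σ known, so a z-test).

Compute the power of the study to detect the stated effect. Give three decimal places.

Standardized effect: d = |μ₁ − μ₀| / σ = |52.2 − 53.2| / 3.7 = 0.2703
Noncentrality parameter: δ = d·√n = 0.2703 × √52 = 1.9489
One-sided α = 0.1 → critical value z_{0.1} = 1.282.
Power = Φ(δ − 1.282) = Φ(0.667) = 0.7477.

Power ≈ 0.748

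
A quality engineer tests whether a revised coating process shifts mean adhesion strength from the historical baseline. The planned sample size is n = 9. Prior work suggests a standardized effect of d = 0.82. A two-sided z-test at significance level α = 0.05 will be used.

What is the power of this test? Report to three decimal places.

Noncentrality parameter: δ = d·√n = 0.82 × √9 = 2.4600
Two-sided α = 0.05 → critical value z_{0.025} = 1.960.
Power = Φ(δ − 1.960) + Φ(−δ − 1.960) = Φ(0.500) + Φ(-4.420) = 0.6915 + 0.0000 = 0.6915.

Power ≈ 0.691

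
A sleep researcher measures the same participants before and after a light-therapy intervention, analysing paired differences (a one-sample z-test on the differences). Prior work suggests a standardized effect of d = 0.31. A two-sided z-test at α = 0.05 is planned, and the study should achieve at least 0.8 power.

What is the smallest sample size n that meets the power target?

n = 82

Set Φ(δ − 1.960) = 0.8; then δ − 1.960 = Φ⁻¹(0.8) = 0.842, giving δ = 2.802.
(Ignoring the negligible lower-tail rejection probability gives the usual closed-form inversion.)
δ = d·√n ⇒ n = (δ/d)² = (2.802 / 0.31)² = 81.67.
Rounding up, n = 82.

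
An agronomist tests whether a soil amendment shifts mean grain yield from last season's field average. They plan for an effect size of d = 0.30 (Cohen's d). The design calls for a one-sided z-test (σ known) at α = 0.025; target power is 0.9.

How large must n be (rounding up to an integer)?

Set Φ(δ − 1.960) = 0.9; then δ − 1.960 = Φ⁻¹(0.9) = 1.282, giving δ = 3.242.
δ = d·√n ⇒ n = (δ/d)² = (3.242 / 0.30)² = 116.75.
Rounding up, n = 117.

n = 117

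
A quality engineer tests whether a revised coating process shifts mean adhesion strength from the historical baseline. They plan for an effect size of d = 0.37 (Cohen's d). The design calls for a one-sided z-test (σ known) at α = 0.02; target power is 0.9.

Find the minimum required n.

n = 82

For power 0.9 need Φ(δ − z_{0.02}) = 0.9, so δ = z_{0.02} + z_{0.10} = 2.054 + 1.282 = 3.335.
δ = d·√n ⇒ n = (δ/d)² = (3.335 / 0.37)² = 81.26.
Round up to the next whole unit.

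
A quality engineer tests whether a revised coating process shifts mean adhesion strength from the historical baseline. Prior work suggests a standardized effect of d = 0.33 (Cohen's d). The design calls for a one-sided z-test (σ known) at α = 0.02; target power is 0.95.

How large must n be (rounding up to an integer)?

Set Φ(δ − 2.054) = 0.95; then δ − 2.054 = Φ⁻¹(0.95) = 1.645, giving δ = 3.699.
δ = d·√n ⇒ n = (δ/d)² = (3.699 / 0.33)² = 125.62.
Round up to the next whole unit.

n = 126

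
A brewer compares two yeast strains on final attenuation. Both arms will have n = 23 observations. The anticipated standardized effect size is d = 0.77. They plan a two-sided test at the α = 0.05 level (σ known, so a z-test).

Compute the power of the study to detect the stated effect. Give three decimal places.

Power ≈ 0.743

Noncentrality parameter: δ = d·√(n/2) = 0.77 × √(23/2) = 2.6112
Critical value for a two-sided test at α = 0.05: z_{α/2} = 1.960.
Power = Φ(δ − 1.960) + Φ(−δ − 1.960) = Φ(0.651) + Φ(-4.571) = 0.7426 + 0.0000 = 0.7426.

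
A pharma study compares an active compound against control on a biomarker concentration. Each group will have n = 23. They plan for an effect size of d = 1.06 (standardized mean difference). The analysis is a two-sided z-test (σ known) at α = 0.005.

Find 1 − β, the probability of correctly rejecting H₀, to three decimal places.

Noncentrality parameter: λ = d·√(n/2) = 1.06 × √(23/2) = 3.5946
Two-sided α = 0.005 → critical value z_{0.0025} = 2.807.
Power = Φ(λ − 2.807) + Φ(−λ − 2.807) = Φ(0.788) + Φ(-6.402) = 0.7845 + 0.0000 = 0.7845.

Power ≈ 0.785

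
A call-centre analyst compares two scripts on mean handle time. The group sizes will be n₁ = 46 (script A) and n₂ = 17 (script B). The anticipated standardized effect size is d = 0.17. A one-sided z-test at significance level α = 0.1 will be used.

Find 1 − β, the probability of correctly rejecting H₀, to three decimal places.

Power ≈ 0.247

Noncentrality parameter: δ = d / √(1/n₁ + 1/n₂) = 0.17 / √(1/46 + 1/17) = 0.5989
Critical value for a one-sided test at α = 0.1: z_α = 1.282.
Power = P(Z > 1.282 − δ) = Φ(-0.683) = 0.2474.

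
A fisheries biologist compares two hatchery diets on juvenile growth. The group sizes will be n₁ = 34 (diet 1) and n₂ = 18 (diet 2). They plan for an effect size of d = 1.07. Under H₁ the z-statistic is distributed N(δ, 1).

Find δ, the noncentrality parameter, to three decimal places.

δ ≈ 3.671

The noncentrality parameter scales effect size by the design's sample-size factor: δ = d / √(1/n₁ + 1/n₂) = 1.07 / √(1/34 + 1/18) = 3.6708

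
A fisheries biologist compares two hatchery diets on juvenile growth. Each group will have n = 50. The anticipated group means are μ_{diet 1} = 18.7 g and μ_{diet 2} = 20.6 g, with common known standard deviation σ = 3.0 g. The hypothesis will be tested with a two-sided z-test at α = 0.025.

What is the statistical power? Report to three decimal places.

Power ≈ 0.823

Standardized effect: d = |μ_{diet 1} − μ_{diet 2}| / σ = |18.7 − 20.6| / 3.0 = 0.6333
Noncentrality parameter: δ = d·√(n/2) = 0.6333 × √(50/2) = 3.1667
Critical value for a two-sided test at α = 0.025: z_{α/2} = 2.241.
Power = Φ(δ − 2.241) + Φ(−δ − 2.241) = Φ(0.925) + Φ(-5.408) = 0.8226 + 0.0000 = 0.8226.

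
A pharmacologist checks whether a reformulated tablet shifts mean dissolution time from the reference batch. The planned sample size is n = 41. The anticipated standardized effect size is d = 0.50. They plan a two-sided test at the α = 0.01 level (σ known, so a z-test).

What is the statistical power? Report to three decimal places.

Power ≈ 0.734

Noncentrality parameter: δ = d·√n = 0.50 × √41 = 3.2016
Two-sided α = 0.01 → critical value z_{0.005} = 2.576.
Power = Φ(δ − 2.576) + Φ(−δ − 2.576) = Φ(0.626) + Φ(-5.777) = 0.7343 + 0.0000 = 0.7343.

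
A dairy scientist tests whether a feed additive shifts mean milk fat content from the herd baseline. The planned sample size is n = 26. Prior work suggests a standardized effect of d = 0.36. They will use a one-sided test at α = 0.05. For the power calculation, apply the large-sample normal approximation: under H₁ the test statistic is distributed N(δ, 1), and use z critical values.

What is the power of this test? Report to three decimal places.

Power ≈ 0.576

Noncentrality parameter: δ = d·√n = 0.36 × √26 = 1.8356
Critical value for a one-sided test at α = 0.05: z_α = 1.645.
Power = P(Z > 1.645 − δ) = Φ(0.191) = 0.5757.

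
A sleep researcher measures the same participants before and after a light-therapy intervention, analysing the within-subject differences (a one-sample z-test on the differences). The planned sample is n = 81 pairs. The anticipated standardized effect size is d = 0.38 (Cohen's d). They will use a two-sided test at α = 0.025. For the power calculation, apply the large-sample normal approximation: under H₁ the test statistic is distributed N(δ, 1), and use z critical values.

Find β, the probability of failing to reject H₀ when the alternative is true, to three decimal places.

Noncentrality parameter: δ = d·√n = 0.38 × √81 = 3.4200
Critical value for a two-sided test at α = 0.025: z_{α/2} = 2.241.
Power = Φ(δ − 2.241) + Φ(−δ − 2.241) = Φ(1.179) + Φ(-5.661) = 0.8807 + 0.0000 = 0.8807.
Type II error: β = 1 − power = 1 − 0.8807 = 0.1193.

β ≈ 0.119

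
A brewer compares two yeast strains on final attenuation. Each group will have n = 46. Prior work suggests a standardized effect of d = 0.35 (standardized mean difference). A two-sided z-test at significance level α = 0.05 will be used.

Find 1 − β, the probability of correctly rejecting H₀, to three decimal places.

Power ≈ 0.389

Noncentrality parameter: δ = d·√(n/2) = 0.35 × √(46/2) = 1.6785
Critical value for a two-sided test at α = 0.05: z_{α/2} = 1.960.
Power = Φ(δ − 1.960) + Φ(−δ − 1.960) = Φ(-0.281) + Φ(-3.639) = 0.3892 + 0.0001 = 0.3893.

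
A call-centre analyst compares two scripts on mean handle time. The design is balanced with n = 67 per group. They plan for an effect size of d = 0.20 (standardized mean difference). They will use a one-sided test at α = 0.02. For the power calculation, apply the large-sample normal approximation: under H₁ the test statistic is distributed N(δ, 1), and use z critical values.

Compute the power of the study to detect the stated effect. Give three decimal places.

Noncentrality parameter: δ = d·√(n/2) = 0.20 × √(67/2) = 1.1576
One-sided α = 0.02 → critical value z_{0.02} = 2.054.
Power = Φ(δ − 2.054) = Φ(-0.896) = 0.1851.

Power ≈ 0.185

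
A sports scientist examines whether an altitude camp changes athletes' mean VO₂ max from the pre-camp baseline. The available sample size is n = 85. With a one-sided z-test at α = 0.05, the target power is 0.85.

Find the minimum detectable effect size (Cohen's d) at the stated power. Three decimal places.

Required noncentrality: δ = z_{0.05} + z_{0.15} = 1.645 + 1.036 = 2.681.
δ = d·√n ⇒ d = δ/√n = 2.681/√85 = 0.2908.

d ≈ 0.291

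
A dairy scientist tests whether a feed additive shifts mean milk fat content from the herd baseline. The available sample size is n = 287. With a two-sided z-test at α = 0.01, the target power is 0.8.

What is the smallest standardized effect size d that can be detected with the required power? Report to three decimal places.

Need Φ(δ − 2.576) = 0.8, so δ = 2.576 + 0.842 = 3.417.
(Lower-tail contribution to power is negligible for δ > 0.)
δ = d·√n ⇒ d = δ/√n = 3.417/√287 = 0.2017.

d ≈ 0.202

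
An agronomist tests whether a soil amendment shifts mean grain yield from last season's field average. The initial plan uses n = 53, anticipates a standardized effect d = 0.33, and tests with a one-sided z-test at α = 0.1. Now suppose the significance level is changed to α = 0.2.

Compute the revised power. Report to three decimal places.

Power ≈ 0.941

δ = d·√n = 0.33 × √53 = 2.4024 (unchanged). New critical value: z_{0.2} = 0.842.
Revised power = Φ(δ − 0.842) = Φ(1.561) = 0.9407.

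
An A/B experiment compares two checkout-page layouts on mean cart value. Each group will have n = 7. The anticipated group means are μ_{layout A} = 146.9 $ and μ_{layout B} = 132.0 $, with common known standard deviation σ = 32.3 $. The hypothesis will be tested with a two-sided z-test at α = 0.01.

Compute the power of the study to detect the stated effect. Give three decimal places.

Power ≈ 0.044

Standardized effect: d = |μ_{layout A} − μ_{layout B}| / σ = |146.9 − 132.0| / 32.3 = 0.4613
Noncentrality parameter: δ = d·√(n/2) = 0.4613 × √(7/2) = 0.8630
Two-sided α = 0.01 → critical value z_{0.005} = 2.576.
Power = Φ(δ − 2.576) + Φ(−δ − 2.576) = Φ(-1.713) + Φ(-3.439) = 0.0434 + 0.0003 = 0.0437.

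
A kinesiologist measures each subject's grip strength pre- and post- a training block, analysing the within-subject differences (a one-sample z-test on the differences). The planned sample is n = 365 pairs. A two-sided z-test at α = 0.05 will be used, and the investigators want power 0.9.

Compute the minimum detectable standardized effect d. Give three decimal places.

Need Φ(δ − 1.960) = 0.9, so δ = 1.960 + 1.282 = 3.242.
(Lower-tail contribution to power is negligible for δ > 0.)
δ = d·√n ⇒ d = δ/√n = 3.242/√365 = 0.1697.

d ≈ 0.170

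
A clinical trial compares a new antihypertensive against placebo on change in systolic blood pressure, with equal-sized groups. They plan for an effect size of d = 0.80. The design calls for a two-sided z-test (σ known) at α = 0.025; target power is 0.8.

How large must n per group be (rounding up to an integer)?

For power 0.8 need Φ(δ − z_{0.0125}) = 0.8, so δ = z_{0.0125} + z_{0.20} = 2.241 + 0.842 = 3.083.
(The Φ(−δ − z_{α/2}) term is vanishingly small for δ > 0 and is dropped in the standard sample-size formula.)
δ = d·√(n/2) ⇒ n = 2(δ/d)² = 2 × (3.083 / 0.80)² = 29.70.
Round up to the next whole unit.

n = 30 per group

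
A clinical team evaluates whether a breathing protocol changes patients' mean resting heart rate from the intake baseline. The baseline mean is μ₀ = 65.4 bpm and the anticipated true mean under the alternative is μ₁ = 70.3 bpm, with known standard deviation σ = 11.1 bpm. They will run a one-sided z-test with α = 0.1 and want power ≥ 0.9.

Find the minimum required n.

Standardized effect: d = |μ₁ − μ₀| / σ = |70.3 − 65.4| / 11.1 = 0.4414
Set Φ(δ − 1.282) = 0.9; then δ − 1.282 = Φ⁻¹(0.9) = 1.282, giving δ = 2.563.
δ = d·√n ⇒ n = (δ/d)² = (2.563 / 0.4414)² = 33.71.
Round up to the next whole unit.

n = 34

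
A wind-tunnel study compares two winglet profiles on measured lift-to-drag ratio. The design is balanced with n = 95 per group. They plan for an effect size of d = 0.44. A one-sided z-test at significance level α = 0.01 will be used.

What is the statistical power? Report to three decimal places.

Power ≈ 0.760

Noncentrality parameter: δ = d·√(n/2) = 0.44 × √(95/2) = 3.0325
Critical value for a one-sided test at α = 0.01: z_α = 2.326.
Power = Φ(δ − 2.326) = Φ(0.706) = 0.7600.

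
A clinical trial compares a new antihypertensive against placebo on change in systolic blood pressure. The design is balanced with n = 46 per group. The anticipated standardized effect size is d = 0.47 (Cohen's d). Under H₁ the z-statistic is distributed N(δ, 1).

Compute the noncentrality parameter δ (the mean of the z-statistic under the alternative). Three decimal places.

δ = d·√(n/2) = 0.47 × √(46/2) = 2.2540

δ ≈ 2.254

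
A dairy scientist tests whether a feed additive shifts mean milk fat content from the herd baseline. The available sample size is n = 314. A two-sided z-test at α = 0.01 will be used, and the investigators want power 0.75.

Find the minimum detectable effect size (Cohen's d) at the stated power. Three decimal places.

Need Φ(δ − 2.576) = 0.75, so δ = 2.576 + 0.674 = 3.250.
(The second rejection-region term Φ(−δ − z_{α/2}) is negligible and dropped.)
δ = d·√n ⇒ d = δ/√n = 3.250/√314 = 0.1834.

d ≈ 0.183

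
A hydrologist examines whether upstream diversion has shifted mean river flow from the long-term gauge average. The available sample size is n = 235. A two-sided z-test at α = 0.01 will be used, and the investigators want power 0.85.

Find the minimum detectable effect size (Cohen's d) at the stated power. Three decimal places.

Required noncentrality: δ = z_{0.005} + z_{0.15} = 2.576 + 1.036 = 3.612.
(The second rejection-region term Φ(−δ − z_{α/2}) is negligible and dropped.)
δ = d·√n ⇒ d = δ/√n = 3.612/√235 = 0.2356.

d ≈ 0.236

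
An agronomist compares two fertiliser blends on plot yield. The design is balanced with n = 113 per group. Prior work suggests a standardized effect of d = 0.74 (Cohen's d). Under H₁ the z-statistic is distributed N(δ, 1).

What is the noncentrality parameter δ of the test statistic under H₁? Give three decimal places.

δ ≈ 5.562

δ = d·√(n/2) = 0.74 × √(113/2) = 5.5623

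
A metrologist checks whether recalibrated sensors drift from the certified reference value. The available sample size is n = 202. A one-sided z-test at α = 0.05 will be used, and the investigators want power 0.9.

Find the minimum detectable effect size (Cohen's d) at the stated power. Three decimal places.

Required noncentrality: δ = z_{0.05} + z_{0.10} = 1.645 + 1.282 = 2.926.
δ = d·√n ⇒ d = δ/√n = 2.926/√202 = 0.2059.

d ≈ 0.206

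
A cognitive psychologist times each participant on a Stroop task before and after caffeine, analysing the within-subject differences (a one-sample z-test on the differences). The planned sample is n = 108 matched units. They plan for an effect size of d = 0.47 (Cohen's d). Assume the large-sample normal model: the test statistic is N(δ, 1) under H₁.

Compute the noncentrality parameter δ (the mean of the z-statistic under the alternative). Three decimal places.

The noncentrality parameter scales effect size by the design's sample-size factor: δ = d·√n = 0.47 × √108 = 4.8844

δ ≈ 4.884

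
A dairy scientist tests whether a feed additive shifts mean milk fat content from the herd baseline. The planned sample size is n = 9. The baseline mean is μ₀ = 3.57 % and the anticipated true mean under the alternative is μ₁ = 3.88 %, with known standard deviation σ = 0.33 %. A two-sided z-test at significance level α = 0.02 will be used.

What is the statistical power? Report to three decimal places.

Power ≈ 0.689

Standardized effect: d = |μ₁ − μ₀| / σ = |3.88 − 3.57| / 0.33 = 0.9394
Noncentrality parameter: δ = d·√n = 0.9394 × √9 = 2.8182
Critical value for a two-sided test at α = 0.02: z_{α/2} = 2.326.
Power = Φ(δ − 2.326) + Φ(−δ − 2.326) = Φ(0.492) + Φ(-5.145) = 0.6886 + 0.0000 = 0.6886.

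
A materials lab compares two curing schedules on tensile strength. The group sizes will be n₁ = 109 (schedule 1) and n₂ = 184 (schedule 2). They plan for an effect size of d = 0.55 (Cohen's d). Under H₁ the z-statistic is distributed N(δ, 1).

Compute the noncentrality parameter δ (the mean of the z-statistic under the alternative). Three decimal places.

The noncentrality parameter scales effect size by the design's sample-size factor: δ = d / √(1/n₁ + 1/n₂) = 0.55 / √(1/109 + 1/184) = 4.5504

δ ≈ 4.550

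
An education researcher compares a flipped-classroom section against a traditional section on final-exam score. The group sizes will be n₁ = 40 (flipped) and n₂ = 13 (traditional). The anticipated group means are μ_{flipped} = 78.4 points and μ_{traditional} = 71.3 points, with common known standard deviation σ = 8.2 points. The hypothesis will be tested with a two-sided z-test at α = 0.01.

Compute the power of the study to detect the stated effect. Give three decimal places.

Standardized effect: d = |μ_{flipped} − μ_{traditional}| / σ = |78.4 − 71.3| / 8.2 = 0.8659
Noncentrality parameter: λ = d / √(1/n₁ + 1/n₂) = 0.8659 / √(1/40 + 1/13) = 2.7121
Two-sided α = 0.01 → critical value z_{0.005} = 2.576.
Power = Φ(λ − 2.576) + Φ(−λ − 2.576) = Φ(0.136) + Φ(-5.288) = 0.5542 + 0.0000 = 0.5542.

Power ≈ 0.554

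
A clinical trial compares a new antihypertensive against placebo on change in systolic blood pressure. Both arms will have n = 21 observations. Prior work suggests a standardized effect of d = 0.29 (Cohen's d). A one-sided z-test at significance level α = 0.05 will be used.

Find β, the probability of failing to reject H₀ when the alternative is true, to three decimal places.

Noncentrality parameter: λ = d·√(n/2) = 0.29 × √(21/2) = 0.9397
One-sided α = 0.05 → critical value z_{0.05} = 1.645.
Power = Φ(λ − 1.645) = Φ(-0.705) = 0.2404.
Type II error: β = 1 − power = 1 − 0.2404 = 0.7596.

β ≈ 0.760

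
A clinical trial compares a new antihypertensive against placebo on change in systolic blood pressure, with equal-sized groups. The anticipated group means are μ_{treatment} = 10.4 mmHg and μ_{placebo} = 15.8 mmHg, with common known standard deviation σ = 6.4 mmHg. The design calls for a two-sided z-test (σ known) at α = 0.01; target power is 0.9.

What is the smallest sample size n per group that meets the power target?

Standardized effect: d = |μ_{treatment} − μ_{placebo}| / σ = |10.4 − 15.8| / 6.4 = 0.8438
For power 0.9 need Φ(δ − z_{0.005}) = 0.9, so δ = z_{0.005} + z_{0.10} = 2.576 + 1.282 = 3.857.
(Ignoring the negligible lower-tail rejection probability gives the usual closed-form inversion.)
δ = d·√(n/2) ⇒ n = 2(δ/d)² = 2 × (3.857 / 0.8438)² = 41.80.
Round up to the next whole unit.

n = 42 per group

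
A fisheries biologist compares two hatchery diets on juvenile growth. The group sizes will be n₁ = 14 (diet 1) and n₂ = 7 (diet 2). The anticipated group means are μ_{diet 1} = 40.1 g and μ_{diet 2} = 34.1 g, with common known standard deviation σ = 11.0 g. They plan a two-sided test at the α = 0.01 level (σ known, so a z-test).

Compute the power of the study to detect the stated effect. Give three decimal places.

Standardized effect: d = |μ_{diet 1} − μ_{diet 2}| / σ = |40.1 − 34.1| / 11.0 = 0.5455
Noncentrality parameter: δ = d / √(1/n₁ + 1/n₂) = 0.5455 / √(1/14 + 1/7) = 1.1783
Two-sided α = 0.01 → critical value z_{0.005} = 2.576.
Power = Φ(δ − 2.576) + Φ(−δ − 2.576) = Φ(-1.398) + Φ(-3.754) = 0.0811 + 0.0001 = 0.0812.

Power ≈ 0.081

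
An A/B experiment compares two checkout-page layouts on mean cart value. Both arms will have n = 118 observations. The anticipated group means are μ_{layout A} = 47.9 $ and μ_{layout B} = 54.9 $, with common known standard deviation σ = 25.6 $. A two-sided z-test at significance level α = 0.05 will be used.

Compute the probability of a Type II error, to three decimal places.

β ≈ 0.444

Standardized effect: d = |μ_{layout A} − μ_{layout B}| / σ = |47.9 − 54.9| / 25.6 = 0.2734
Noncentrality parameter: λ = d·√(n/2) = 0.2734 × √(118/2) = 2.1003
Critical value for a two-sided test at α = 0.05: z_{α/2} = 1.960.
Power = Φ(λ − 1.960) + Φ(−λ − 1.960) = Φ(0.140) + Φ(-4.060) = 0.5558 + 0.0000 = 0.5558.
Type II error: β = 1 − power = 1 − 0.5558 = 0.4442.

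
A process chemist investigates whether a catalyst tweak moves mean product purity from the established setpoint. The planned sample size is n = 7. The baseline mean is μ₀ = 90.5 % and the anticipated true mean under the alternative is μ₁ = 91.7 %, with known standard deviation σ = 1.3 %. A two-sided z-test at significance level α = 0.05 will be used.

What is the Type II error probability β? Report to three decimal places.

Standardized effect: d = |μ₁ − μ₀| / σ = |91.7 − 90.5| / 1.3 = 0.9231
Noncentrality parameter: δ = d·√n = 0.9231 × √7 = 2.4422
Critical value for a two-sided test at α = 0.05: z_{α/2} = 1.960.
Power = Φ(δ − 1.960) + Φ(−δ − 1.960) = Φ(0.482) + Φ(-4.402) = 0.6852 + 0.0000 = 0.6852.
Type II error: β = 1 − power = 1 − 0.6852 = 0.3148.

β ≈ 0.315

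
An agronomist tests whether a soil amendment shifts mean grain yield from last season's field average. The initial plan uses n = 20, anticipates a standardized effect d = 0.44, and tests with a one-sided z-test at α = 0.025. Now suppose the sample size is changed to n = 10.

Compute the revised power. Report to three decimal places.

With n = 10: δ = d·√n = 0.44 × √10 = 1.3914. Critical value z_{0.025} = 1.960.
Revised power = Φ(δ − 1.960) = Φ(-0.569) = 0.2848.

Power ≈ 0.285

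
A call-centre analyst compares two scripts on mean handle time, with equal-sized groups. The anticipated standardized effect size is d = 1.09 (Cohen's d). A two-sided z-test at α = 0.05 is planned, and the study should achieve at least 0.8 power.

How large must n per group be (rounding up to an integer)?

For power 0.8 need Φ(δ − z_{0.025}) = 0.8, so δ = z_{0.025} + z_{0.20} = 1.960 + 0.842 = 2.802.
(For δ > 0 the lower-tail rejection region contributes negligibly to power, so the one-term inversion is standard.)
δ = d·√(n/2) ⇒ n = 2(δ/d)² = 2 × (2.802 / 1.09)² = 13.21.
Rounding up, n = 14 per group.

n = 14 per group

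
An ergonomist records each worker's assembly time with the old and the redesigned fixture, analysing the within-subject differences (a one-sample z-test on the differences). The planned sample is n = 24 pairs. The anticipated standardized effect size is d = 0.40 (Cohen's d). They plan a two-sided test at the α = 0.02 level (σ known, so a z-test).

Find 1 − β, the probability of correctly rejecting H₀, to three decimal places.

Noncentrality parameter: δ = d·√n = 0.40 × √24 = 1.9596
Critical value for a two-sided test at α = 0.02: z_{α/2} = 2.326.
Power = Φ(δ − 2.326) + Φ(−δ − 2.326) = Φ(-0.367) + Φ(-4.286) = 0.3569 + 0.0000 = 0.3569.

Power ≈ 0.357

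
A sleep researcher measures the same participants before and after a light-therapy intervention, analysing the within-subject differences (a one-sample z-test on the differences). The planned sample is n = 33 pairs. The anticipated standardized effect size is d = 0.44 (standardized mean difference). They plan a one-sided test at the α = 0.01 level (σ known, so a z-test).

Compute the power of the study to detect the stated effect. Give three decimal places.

Noncentrality parameter: δ = d·√n = 0.44 × √33 = 2.5276
One-sided α = 0.01 → critical value z_{0.01} = 2.326.
Power = Φ(δ − 2.326) = Φ(0.201) = 0.5798.

Power ≈ 0.580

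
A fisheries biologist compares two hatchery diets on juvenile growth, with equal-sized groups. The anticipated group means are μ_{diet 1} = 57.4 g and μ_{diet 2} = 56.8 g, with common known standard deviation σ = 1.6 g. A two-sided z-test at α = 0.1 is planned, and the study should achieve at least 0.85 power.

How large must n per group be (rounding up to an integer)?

n = 103 per group

Standardized effect: d = |μ_{diet 1} − μ_{diet 2}| / σ = |57.4 − 56.8| / 1.6 = 0.3750
For power 0.85 need Φ(δ − z_{0.05}) = 0.85, so δ = z_{0.05} + z_{0.15} = 1.645 + 1.036 = 2.681.
(Ignoring the negligible lower-tail rejection probability gives the usual closed-form inversion.)
δ = d·√(n/2) ⇒ n = 2(δ/d)² = 2 × (2.681 / 0.3750)² = 102.25.
Rounding up, n = 103 per group.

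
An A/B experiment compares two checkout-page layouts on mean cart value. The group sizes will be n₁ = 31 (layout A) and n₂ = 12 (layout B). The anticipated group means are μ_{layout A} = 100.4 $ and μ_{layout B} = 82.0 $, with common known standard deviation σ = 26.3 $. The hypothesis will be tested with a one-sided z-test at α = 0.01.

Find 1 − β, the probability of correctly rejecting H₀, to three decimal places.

Standardized effect: d = |μ_{layout A} − μ_{layout B}| / σ = |100.4 − 82.0| / 26.3 = 0.6996
Noncentrality parameter: δ = d / √(1/n₁ + 1/n₂) = 0.6996 / √(1/31 + 1/12) = 2.0578
One-sided α = 0.01 → critical value z_{0.01} = 2.326.
Power = P(Z > 2.326 − δ) = Φ(-0.269) = 0.3941.

Power ≈ 0.394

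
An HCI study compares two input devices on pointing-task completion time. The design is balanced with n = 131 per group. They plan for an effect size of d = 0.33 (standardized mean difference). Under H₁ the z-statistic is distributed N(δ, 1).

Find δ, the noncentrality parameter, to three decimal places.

δ = d·√(n/2) = 0.33 × √(131/2) = 2.6708

δ ≈ 2.671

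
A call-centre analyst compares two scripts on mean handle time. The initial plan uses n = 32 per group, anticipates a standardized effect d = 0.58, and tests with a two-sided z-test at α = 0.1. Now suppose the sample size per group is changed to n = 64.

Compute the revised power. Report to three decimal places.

With n = 64 per group: δ = d·√(n/2) = 0.58 × √(64/2) = 3.2810. Critical value z_{0.05} = 1.645.
Revised power = Φ(δ − 1.645) + Φ(−δ − 1.645) = Φ(1.636) + Φ(-4.926) = 0.9491 + 0.0000 = 0.9491.

Power ≈ 0.949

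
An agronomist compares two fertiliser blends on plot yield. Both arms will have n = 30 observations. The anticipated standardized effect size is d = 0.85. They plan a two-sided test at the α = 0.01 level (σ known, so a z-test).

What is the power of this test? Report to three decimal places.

Noncentrality parameter: δ = d·√(n/2) = 0.85 × √(30/2) = 3.2920
Critical value for a two-sided test at α = 0.01: z_{α/2} = 2.576.
Power = Φ(δ − 2.576) + Φ(−δ − 2.576) = Φ(0.716) + Φ(-5.868) = 0.7631 + 0.0000 = 0.7631.

Power ≈ 0.763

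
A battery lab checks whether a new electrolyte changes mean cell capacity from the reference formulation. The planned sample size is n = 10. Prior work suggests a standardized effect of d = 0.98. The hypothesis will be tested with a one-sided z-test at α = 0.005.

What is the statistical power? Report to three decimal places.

Noncentrality parameter: λ = d·√n = 0.98 × √10 = 3.0990
Critical value for a one-sided test at α = 0.005: z_α = 2.576.
Power = P(Z > 2.576 − λ) = Φ(0.523) = 0.6996.

Power ≈ 0.700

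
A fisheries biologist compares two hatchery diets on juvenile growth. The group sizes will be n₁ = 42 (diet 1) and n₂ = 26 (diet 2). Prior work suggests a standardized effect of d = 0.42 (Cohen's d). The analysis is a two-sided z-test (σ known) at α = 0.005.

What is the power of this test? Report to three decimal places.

Noncentrality parameter: δ = d / √(1/n₁ + 1/n₂) = 0.42 / √(1/42 + 1/26) = 1.6831
Two-sided α = 0.005 → critical value z_{0.0025} = 2.807.
Power = Φ(δ − 2.807) + Φ(−δ − 2.807) = Φ(-1.124) + Φ(-4.490) = 0.1305 + 0.0000 = 0.1305.

Power ≈ 0.131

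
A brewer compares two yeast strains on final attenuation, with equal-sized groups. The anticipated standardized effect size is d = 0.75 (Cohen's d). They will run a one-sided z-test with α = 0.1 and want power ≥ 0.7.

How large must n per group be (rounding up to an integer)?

For power 0.7 need Φ(δ − z_{0.1}) = 0.7, so δ = z_{0.1} + z_{0.30} = 1.282 + 0.524 = 1.806.
δ = d·√(n/2) ⇒ n = 2(δ/d)² = 2 × (1.806 / 0.75)² = 11.60.
Round up to the next whole unit.

n = 12 per group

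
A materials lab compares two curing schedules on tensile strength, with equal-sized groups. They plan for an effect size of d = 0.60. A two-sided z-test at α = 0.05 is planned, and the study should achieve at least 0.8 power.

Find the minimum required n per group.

Set Φ(δ − 1.960) = 0.8; then δ − 1.960 = Φ⁻¹(0.8) = 0.842, giving δ = 2.802.
(The Φ(−δ − z_{α/2}) term is vanishingly small for δ > 0 and is dropped in the standard sample-size formula.)
δ = d·√(n/2) ⇒ n = 2(δ/d)² = 2 × (2.802 / 0.60)² = 43.60.
Round up to the next whole unit.

n = 44 per group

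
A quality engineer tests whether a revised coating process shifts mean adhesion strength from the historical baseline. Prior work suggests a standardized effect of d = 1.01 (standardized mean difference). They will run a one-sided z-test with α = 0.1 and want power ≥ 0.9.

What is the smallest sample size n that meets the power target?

n = 7

For power 0.9 need Φ(δ − z_{0.1}) = 0.9, so δ = z_{0.1} + z_{0.10} = 1.282 + 1.282 = 2.563.
δ = d·√n ⇒ n = (δ/d)² = (2.563 / 1.01)² = 6.44.
Round up to the next whole unit.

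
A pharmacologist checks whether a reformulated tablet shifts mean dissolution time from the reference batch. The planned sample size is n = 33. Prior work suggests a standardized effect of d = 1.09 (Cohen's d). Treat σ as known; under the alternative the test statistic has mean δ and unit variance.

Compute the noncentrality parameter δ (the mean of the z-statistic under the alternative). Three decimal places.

δ ≈ 6.262

δ = d·√n = 1.09 × √33 = 6.2616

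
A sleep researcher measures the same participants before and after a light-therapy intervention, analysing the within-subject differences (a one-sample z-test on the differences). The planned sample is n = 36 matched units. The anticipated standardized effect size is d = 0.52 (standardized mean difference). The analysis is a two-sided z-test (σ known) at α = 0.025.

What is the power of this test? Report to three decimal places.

Noncentrality parameter: δ = d·√n = 0.52 × √36 = 3.1200
Critical value for a two-sided test at α = 0.025: z_{α/2} = 2.241.
Power = Φ(δ − 2.241) + Φ(−δ − 2.241) = Φ(0.879) + Φ(-5.361) = 0.8102 + 0.0000 = 0.8102.

Power ≈ 0.810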